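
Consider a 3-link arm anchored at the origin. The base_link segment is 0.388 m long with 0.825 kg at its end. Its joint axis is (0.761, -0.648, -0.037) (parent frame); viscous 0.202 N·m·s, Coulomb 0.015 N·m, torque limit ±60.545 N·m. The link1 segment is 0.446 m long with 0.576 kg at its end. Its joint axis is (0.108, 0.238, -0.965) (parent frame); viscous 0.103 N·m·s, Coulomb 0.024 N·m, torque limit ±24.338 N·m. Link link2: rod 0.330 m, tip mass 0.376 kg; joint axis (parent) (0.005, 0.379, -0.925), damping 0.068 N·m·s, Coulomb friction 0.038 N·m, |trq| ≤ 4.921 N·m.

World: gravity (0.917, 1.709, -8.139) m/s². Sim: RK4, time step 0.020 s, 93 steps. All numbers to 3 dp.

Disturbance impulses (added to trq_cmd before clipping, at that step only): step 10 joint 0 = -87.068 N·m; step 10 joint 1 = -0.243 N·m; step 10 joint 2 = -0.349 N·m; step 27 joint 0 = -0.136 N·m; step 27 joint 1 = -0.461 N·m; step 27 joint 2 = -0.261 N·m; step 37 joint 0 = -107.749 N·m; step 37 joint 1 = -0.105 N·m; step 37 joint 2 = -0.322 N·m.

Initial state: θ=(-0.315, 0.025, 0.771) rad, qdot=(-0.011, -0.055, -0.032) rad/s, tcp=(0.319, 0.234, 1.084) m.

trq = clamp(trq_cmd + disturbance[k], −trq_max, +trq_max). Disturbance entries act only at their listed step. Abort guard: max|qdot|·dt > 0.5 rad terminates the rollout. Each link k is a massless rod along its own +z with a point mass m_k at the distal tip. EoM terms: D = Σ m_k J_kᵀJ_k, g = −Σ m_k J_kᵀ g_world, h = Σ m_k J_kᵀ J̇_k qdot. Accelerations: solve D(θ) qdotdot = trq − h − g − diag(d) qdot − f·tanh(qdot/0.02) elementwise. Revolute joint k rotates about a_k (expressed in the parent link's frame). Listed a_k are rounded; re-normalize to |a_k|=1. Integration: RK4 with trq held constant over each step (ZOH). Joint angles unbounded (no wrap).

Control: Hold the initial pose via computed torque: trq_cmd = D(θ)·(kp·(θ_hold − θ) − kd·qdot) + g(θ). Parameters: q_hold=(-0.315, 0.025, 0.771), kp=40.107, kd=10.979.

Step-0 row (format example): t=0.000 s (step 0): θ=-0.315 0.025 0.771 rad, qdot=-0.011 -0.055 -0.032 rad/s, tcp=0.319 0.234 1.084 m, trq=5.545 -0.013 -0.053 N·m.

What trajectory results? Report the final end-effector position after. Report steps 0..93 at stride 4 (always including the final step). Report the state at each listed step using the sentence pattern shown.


t=0.080 s (step 4): θ=-0.316 0.021 0.773 rad, qdot=-0.003 0.044 -0.134 rad/s, tcp=0.319 0.235 1.084 m, trq=5.489 -0.028 -0.057 N·m.
t=0.160 s (step 8): θ=-0.316 0.020 0.775 rad, qdot=-0.000 0.056 -0.127 rad/s, tcp=0.319 0.235 1.084 m, trq=5.460 -0.033 -0.059 N·m.
t=0.240 s (step 12): θ=-0.351 0.019 0.769 rad, qdot=-0.990 -0.044 -0.144 rad/s, tcp=0.343 0.266 1.070 m, trq=18.358 0.001 -0.010 N·m.
t=0.320 s (step 16): θ=-0.396 0.016 0.767 rad, qdot=-0.221 0.049 -0.140 rad/s, tcp=0.373 0.303 1.050 m, trq=11.942 -0.028 -0.036 N·m.
t=0.400 s (step 20): θ=-0.399 0.015 0.769 rad, qdot=0.112 0.068 -0.114 rad/s, tcp=0.375 0.305 1.048 m, trq=8.318 -0.035 -0.048 N·m.
t=0.480 s (step 24): θ=-0.385 0.016 0.773 rad, qdot=0.218 0.074 -0.117 rad/s, tcp=0.365 0.293 1.055 m, trq=6.424 -0.036 -0.054 N·m.
t=0.560 s (step 28): θ=-0.367 0.015 0.770 rad, qdot=0.218 -0.137 -0.437 rad/s, tcp=0.353 0.279 1.063 m, trq=5.553 0.064 -0.012 N·m.
t=0.640 s (step 32): θ=-0.351 0.006 0.764 rad, qdot=0.180 0.030 -0.154 rad/s, tcp=0.340 0.268 1.070 m, trq=5.179 -0.008 -0.047 N·m.
t=0.720 s (step 36): θ=-0.338 0.006 0.767 rad, qdot=0.133 0.082 -0.111 rad/s, tcp=0.332 0.257 1.075 m, trq=5.088 -0.029 -0.057 N·m.
t=0.800 s (step 40): θ=-0.382 0.006 0.755 rad, qdot=-0.647 0.025 -0.183 rad/s, tcp=0.361 0.294 1.057 m, trq=16.025 -0.028 -0.028 N·m.
t=0.880 s (step 44): θ=-0.407 0.005 0.757 rad, qdot=-0.049 0.082 -0.103 rad/s, tcp=0.378 0.315 1.045 m, trq=10.527 -0.040 -0.045 N·m.
t=0.960 s (step 48): θ=-0.400 0.007 0.761 rad, qdot=0.187 0.098 -0.093 rad/s, tcp=0.374 0.308 1.048 m, trq=7.521 -0.040 -0.052 N·m.
t=1.040 s (step 52): θ=-0.382 0.010 0.766 rad, qdot=0.244 0.096 -0.100 rad/s, tcp=0.362 0.293 1.056 m, trq=6.001 -0.039 -0.056 N·m.
t=1.120 s (step 56): θ=-0.363 0.012 0.770 rad, qdot=0.221 0.090 -0.107 rad/s, tcp=0.350 0.276 1.065 m, trq=5.321 -0.038 -0.059 N·m.
t=1.200 s (step 60): θ=-0.347 0.014 0.774 rad, qdot=0.172 0.083 -0.113 rad/s, tcp=0.340 0.263 1.071 m, trq=5.084 -0.037 -0.060 N·m.
t=1.280 s (step 64): θ=-0.335 0.015 0.777 rad, qdot=0.123 0.077 -0.118 rad/s, tcp=0.332 0.252 1.076 m, trq=5.060 -0.037 -0.060 N·m.
t=1.360 s (step 68): θ=-0.327 0.016 0.780 rad, qdot=0.081 0.073 -0.122 rad/s, tcp=0.327 0.245 1.079 m, trq=5.121 -0.036 -0.060 N·m.
t=1.440 s (step 72): θ=-0.322 0.016 0.783 rad, qdot=0.051 0.069 -0.126 rad/s, tcp=0.324 0.241 1.081 m, trq=5.205 -0.036 -0.060 N·m.
t=1.520 s (step 76): θ=-0.319 0.016 0.785 rad, qdot=0.030 0.067 -0.130 rad/s, tcp=0.322 0.238 1.082 m, trq=5.281 -0.036 -0.060 N·m.
t=1.600 s (step 80): θ=-0.317 0.016 0.787 rad, qdot=0.017 0.065 -0.133 rad/s, tcp=0.321 0.236 1.083 m, trq=5.339 -0.035 -0.060 N·m.
t=1.680 s (step 84): θ=-0.316 0.016 0.789 rad, qdot=0.009 0.064 -0.135 rad/s, tcp=0.320 0.235 1.083 m, trq=5.378 -0.035 -0.060 N·m.
t=1.760 s (step 88): θ=-0.316 0.015 0.791 rad, qdot=0.005 0.063 -0.137 rad/s, tcp=0.320 0.235 1.083 m, trq=5.402 -0.035 -0.059 N·m.
t=1.840 s (step 92): θ=-0.315 0.015 0.793 rad, qdot=0.002 0.062 -0.139 rad/s, tcp=0.320 0.234 1.083 m, trq=5.416 -0.035 -0.059 N·m.
t=1.860 s (step 93): θ=-0.315 0.015 0.793 rad, qdot=0.002 0.062 -0.140 rad/s, tcp=0.320 0.234 1.083 m.
final tcp position (m): 0.320 0.234 1.083


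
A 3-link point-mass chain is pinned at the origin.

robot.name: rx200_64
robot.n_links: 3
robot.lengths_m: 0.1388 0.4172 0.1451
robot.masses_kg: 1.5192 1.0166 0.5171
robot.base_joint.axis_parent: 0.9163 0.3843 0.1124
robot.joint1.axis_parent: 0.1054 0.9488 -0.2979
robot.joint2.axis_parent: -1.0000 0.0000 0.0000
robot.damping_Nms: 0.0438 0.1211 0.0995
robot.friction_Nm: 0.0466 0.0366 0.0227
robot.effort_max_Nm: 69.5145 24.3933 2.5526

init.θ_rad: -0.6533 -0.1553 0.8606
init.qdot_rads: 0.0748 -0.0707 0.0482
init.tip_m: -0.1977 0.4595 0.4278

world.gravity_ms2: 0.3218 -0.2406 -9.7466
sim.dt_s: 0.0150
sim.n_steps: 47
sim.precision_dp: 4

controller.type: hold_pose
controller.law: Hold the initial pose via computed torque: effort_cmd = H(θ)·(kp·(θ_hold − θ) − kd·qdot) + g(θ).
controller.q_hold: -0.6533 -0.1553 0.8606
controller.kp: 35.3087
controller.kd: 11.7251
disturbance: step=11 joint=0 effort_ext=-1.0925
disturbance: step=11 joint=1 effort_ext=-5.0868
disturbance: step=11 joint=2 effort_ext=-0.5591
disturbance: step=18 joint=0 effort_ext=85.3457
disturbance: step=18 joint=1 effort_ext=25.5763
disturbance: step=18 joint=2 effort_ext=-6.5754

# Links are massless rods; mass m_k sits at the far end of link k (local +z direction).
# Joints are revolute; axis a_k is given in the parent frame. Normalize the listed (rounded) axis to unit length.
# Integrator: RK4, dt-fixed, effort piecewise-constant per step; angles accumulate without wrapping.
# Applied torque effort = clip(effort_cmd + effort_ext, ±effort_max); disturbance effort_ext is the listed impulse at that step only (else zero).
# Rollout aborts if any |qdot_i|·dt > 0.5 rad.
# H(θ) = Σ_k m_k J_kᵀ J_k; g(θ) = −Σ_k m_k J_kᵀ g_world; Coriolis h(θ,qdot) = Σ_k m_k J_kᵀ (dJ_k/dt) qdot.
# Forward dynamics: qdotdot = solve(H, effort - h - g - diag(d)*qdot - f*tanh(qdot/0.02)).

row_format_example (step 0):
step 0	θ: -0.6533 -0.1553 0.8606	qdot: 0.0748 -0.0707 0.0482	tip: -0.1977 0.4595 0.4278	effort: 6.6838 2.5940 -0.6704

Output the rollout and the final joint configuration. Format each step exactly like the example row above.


step 1	θ: -0.6523 -0.1562 0.8609	qdot: 0.0567 -0.0536 0.0033	tip: -0.1980 0.4590 0.4281	effort: 6.7304 2.5746 -0.6704
step 2	θ: -0.6516 -0.1569 0.8609	qdot: 0.0436 -0.0402 -0.0017	tip: -0.1983 0.4587 0.4283	effort: 6.7718 2.5579 -0.6737
step 3	θ: -0.6510 -0.1574 0.8608	qdot: 0.0328 -0.0291 -0.0027	tip: -0.1985 0.4584 0.4285	effort: 6.8083 2.5437 -0.6769
step 4	θ: -0.6506 -0.1578 0.8608	qdot: 0.0238 -0.0200 -0.0027	tip: -0.1986 0.4583 0.4286	effort: 6.8400 2.5320 -0.6797
step 5	θ: -0.6503 -0.1581 0.8607	qdot: 0.0165 -0.0129 -0.0023	tip: -0.1987 0.4581 0.4287	effort: 6.8672 2.5229 -0.6821
step 6	θ: -0.6501 -0.1582 0.8607	qdot: 0.0108 -0.0075 -0.0017	tip: -0.1987 0.4580 0.4288	effort: 6.8897 2.5163 -0.6840
step 7	θ: -0.6499 -0.1583 0.8607	qdot: 0.0064 -0.0037 -0.0011	tip: -0.1987 0.4580 0.4288	effort: 6.9082 2.5119 -0.6856
step 8	θ: -0.6499 -0.1583 0.8607	qdot: 0.0031 -0.0010 -0.0006	tip: -0.1987 0.4579 0.4289	effort: 6.9230 2.5092 -0.6869
step 9	θ: -0.6498 -0.1583 0.8607	qdot: 0.0006 0.0009 -0.0002	tip: -0.1987 0.4579 0.4289	effort: 6.9350 2.5075 -0.6878
step 10	θ: -0.6498 -0.1583 0.8607	qdot: -0.0012 0.0021 0.0001	tip: -0.1987 0.4579 0.4289	effort: 6.9446 2.5066 -0.6886
step 11	θ: -0.6499 -0.1583 0.8607	qdot: -0.0026 0.0030 0.0004	tip: -0.1987 0.4579 0.4289	effort: 5.8600 -2.5806 -1.2483
step 12	θ: -0.6499 -0.1602 0.8548	qdot: 0.0018 -0.2581 -0.7527	tip: -0.1999 0.4578 0.4293	effort: 7.1603 3.4203 -0.5988
step 13	θ: -0.6498 -0.1637 0.8457	qdot: 0.0077 -0.2103 -0.4781	tip: -0.2020 0.4575 0.4298	effort: 7.1493 3.3001 -0.6253
step 14	θ: -0.6497 -0.1665 0.8400	qdot: 0.0098 -0.1680 -0.2866	tip: -0.2036 0.4573 0.4300	effort: 7.1397 3.1940 -0.6445
step 15	θ: -0.6495 -0.1688 0.8367	qdot: 0.0096 -0.1312 -0.1532	tip: -0.2048 0.4571 0.4300	effort: 7.1305 3.1004 -0.6585
step 16	θ: -0.6494 -0.1705 0.8351	qdot: 0.0082 -0.0994 -0.0604	tip: -0.2057 0.4569 0.4299	effort: 7.1214 3.0180 -0.6688
step 17	θ: -0.6493 -0.1718 0.8347	qdot: 0.0055 -0.0718 -0.0061	tip: -0.2063 0.4569 0.4297	effort: 7.1122 2.9454 -0.6754
step 18	θ: -0.6492 -0.1727 0.8347	qdot: 0.0009 -0.0475 0.0022	tip: -0.2067 0.4568 0.4296	effort: 69.5145 24.3933 -2.5526
step 19	θ: -0.6353 -0.1730 0.8598	qdot: 1.8414 0.0067 3.1857	tip: -0.2041 0.4514 0.4330	effort: -4.2390 -1.0761 -0.3154
step 20	θ: -0.6106 -0.1727 0.8983	qdot: 1.4643 0.0383 2.0065	tip: -0.1991 0.4416 0.4398	effort: -2.9307 -0.6553 -0.3278
step 21	θ: -0.5910 -0.1720 0.9223	qdot: 1.1569 0.0542 1.2324	tip: -0.1953 0.4335 0.4461	effort: -1.7663 -0.2780 -0.3500
step 22	θ: -0.5755 -0.1711 0.9368	qdot: 0.9030 0.0611 0.7228	tip: -0.1923 0.4270 0.4515	effort: -0.7306 0.0584 -0.3783
step 23	θ: -0.5636 -0.1702 0.9450	qdot: 0.6917 0.0629 0.3872	tip: -0.1899 0.4219 0.4561	effort: 0.1900 0.3579 -0.4095
step 24	θ: -0.5545 -0.1692 0.9491	qdot: 0.5150 0.0617 0.1666	tip: -0.1881 0.4180 0.4599	effort: 1.0078 0.6240 -0.4416
step 25	θ: -0.5479 -0.1683 0.9504	qdot: 0.3671 0.0589 0.0234	tip: -0.1868 0.4151 0.4629	effort: 1.7340 0.8603 -0.4730
step 26	θ: -0.5433 -0.1675 0.9502	qdot: 0.2461 0.0540 -0.0301	tip: -0.1858 0.4131 0.4651	effort: 2.3784 1.0698 -0.5069
step 27	θ: -0.5404 -0.1667 0.9497	qdot: 0.1463 0.0485 -0.0363	tip: -0.1851 0.4118 0.4667	effort: 2.9497 1.2554 -0.5405
step 28	θ: -0.5388 -0.1660 0.9492	qdot: 0.0627 0.0433 -0.0380	tip: -0.1846 0.4111 0.4676	effort: 3.4558 1.4195 -0.5701
step 29	θ: -0.5384 -0.1654 0.9486	qdot: -0.0064 0.0384 -0.0367	tip: -0.1842 0.4109 0.4680	effort: 3.9015 1.5645 -0.5959
step 30	θ: -0.5389 -0.1649 0.9481	qdot: -0.0609 0.0326 -0.0291	tip: -0.1841 0.4111 0.4679	effort: 4.2828 1.6923 -0.6182
step 31	θ: -0.5402 -0.1644 0.9477	qdot: -0.1056 0.0275 -0.0253	tip: -0.1840 0.4117 0.4675	effort: 4.6186 1.8048 -0.6371
step 32	θ: -0.5420 -0.1640 0.9473	qdot: -0.1419 0.0232 -0.0242	tip: -0.1841 0.4125 0.4668	effort: 4.9152 1.9036 -0.6532
step 33	θ: -0.5444 -0.1637 0.9470	qdot: -0.1710 0.0197 -0.0242	tip: -0.1843 0.4136 0.4659	effort: 5.1770 1.9902 -0.6669
step 34	θ: -0.5471 -0.1634 0.9466	qdot: -0.1939 0.0168 -0.0246	tip: -0.1845 0.4148 0.4648	effort: 5.4080 2.0657 -0.6787
step 35	θ: -0.5501 -0.1632 0.9463	qdot: -0.2113 0.0144 -0.0250	tip: -0.1849 0.4161 0.4635	effort: 5.6114 2.1316 -0.6887
step 36	θ: -0.5534 -0.1630 0.9459	qdot: -0.2242 0.0125 -0.0254	tip: -0.1852 0.4176 0.4621	effort: 5.7904 2.1890 -0.6972
step 37	θ: -0.5568 -0.1628 0.9455	qdot: -0.2331 0.0109 -0.0257	tip: -0.1856 0.4191 0.4606	effort: 5.9478 2.2387 -0.7044
step 38	θ: -0.5604 -0.1627 0.9451	qdot: -0.2387 0.0097 -0.0259	tip: -0.1860 0.4207 0.4591	effort: 6.0859 2.2818 -0.7105
step 39	θ: -0.5640 -0.1625 0.9447	qdot: -0.2415 0.0087 -0.0260	tip: -0.1864 0.4223 0.4575	effort: 6.2070 2.3191 -0.7156
step 40	θ: -0.5676 -0.1624 0.9443	qdot: -0.2419 0.0079 -0.0260	tip: -0.1868 0.4239 0.4559	effort: 6.3130 2.3513 -0.7197
step 41	θ: -0.5712 -0.1623 0.9440	qdot: -0.2403 0.0072 -0.0259	tip: -0.1873 0.4254 0.4543	effort: 6.4056 2.3790 -0.7232
step 42	θ: -0.5748 -0.1622 0.9436	qdot: -0.2372 0.0067 -0.0257	tip: -0.1877 0.4270 0.4528	effort: 6.4864 2.4029 -0.7259
step 43	θ: -0.5783 -0.1621 0.9432	qdot: -0.2327 0.0063 -0.0254	tip: -0.1881 0.4285 0.4512	effort: 6.5567 2.4233 -0.7281
step 44	θ: -0.5818 -0.1620 0.9428	qdot: -0.2271 0.0059 -0.0251	tip: -0.1885 0.4300 0.4497	effort: 6.6178 2.4408 -0.7299
step 45	θ: -0.5851 -0.1619 0.9425	qdot: -0.2208 0.0056 -0.0247	tip: -0.1889 0.4315 0.4482	effort: 6.6707 2.4556 -0.7312
step 46	θ: -0.5884 -0.1619 0.9421	qdot: -0.2137 0.0053 -0.0243	tip: -0.1893 0.4329 0.4467	effort: 6.7165 2.4682 -0.7321
step 47	θ: -0.5915 -0.1618 0.9417	qdot: -0.2062 0.0051 -0.0239	tip: -0.1896 0.4342 0.4453
final θ (rad): -0.5915 -0.1618 0.9417


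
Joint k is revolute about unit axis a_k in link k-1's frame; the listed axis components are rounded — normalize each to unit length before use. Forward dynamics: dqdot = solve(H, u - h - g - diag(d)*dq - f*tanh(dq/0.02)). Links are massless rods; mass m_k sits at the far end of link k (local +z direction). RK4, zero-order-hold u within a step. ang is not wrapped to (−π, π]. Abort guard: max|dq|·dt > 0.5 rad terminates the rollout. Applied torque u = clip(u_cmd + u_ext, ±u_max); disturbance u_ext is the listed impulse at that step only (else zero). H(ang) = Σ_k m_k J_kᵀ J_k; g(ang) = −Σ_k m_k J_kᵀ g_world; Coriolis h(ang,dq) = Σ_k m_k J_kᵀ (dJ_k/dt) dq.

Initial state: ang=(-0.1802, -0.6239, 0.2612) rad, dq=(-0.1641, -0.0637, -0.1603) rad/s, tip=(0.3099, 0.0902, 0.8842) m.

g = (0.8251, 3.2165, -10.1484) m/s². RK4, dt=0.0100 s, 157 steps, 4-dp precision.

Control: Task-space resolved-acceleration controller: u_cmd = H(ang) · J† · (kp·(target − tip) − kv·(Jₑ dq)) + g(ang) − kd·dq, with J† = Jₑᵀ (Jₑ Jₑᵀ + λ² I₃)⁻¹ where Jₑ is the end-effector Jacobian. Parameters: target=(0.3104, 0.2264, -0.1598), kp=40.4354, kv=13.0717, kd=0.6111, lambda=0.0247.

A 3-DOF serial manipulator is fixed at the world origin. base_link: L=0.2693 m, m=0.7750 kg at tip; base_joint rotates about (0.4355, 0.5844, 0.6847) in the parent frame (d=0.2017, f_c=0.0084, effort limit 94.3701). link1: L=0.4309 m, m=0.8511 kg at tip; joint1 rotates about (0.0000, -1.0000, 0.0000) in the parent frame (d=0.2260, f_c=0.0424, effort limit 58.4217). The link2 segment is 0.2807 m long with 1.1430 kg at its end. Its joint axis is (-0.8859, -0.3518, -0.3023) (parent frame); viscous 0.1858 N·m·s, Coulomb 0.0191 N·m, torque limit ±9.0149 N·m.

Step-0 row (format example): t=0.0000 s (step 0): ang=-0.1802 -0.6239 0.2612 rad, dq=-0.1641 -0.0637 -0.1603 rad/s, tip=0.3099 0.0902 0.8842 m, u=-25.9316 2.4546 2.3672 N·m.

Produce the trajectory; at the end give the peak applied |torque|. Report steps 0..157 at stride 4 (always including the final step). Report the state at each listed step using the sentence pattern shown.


t=0.0400 s (step 4): ang=-0.4319 -0.8046 0.2390 rad, dq=-9.0639 -6.5979 1.3374 rad/s, tip=0.3067 0.0957 0.8606 m, u=0.9024 -1.4892 -0.2602 N·m.
t=0.0800 s (step 8): ang=-0.7606 -1.0461 0.3761 rad, dq=-7.0458 -5.2235 4.7694 rad/s, tip=0.2985 0.1056 0.8154 m, u=3.9335 -2.7944 -1.7172 N·m.
t=0.1200 s (step 12): ang=-0.9988 -1.2250 0.5837 rad, dq=-5.0017 -3.8221 5.4086 rad/s, tip=0.2951 0.1111 0.7659 m, u=2.4607 -0.7020 -1.5580 N·m.
t=0.1600 s (step 16): ang=-1.1693 -1.3582 0.8011 rad, dq=-3.5964 -2.8968 5.4182 rad/s, tip=0.2957 0.1128 0.7136 m, u=1.6015 1.0267 -1.6234 N·m.
t=0.2000 s (step 20): ang=-1.2906 -1.4598 1.0147 rad, dq=-2.5016 -2.2144 5.2435 rad/s, tip=0.2982 0.1132 0.6592 m, u=1.3125 1.9905 -1.9179 N·m.
t=0.2400 s (step 24): ang=-1.3712 -1.5372 1.2193 rad, dq=-1.5462 -1.6773 4.9734 rad/s, tip=0.3011 0.1135 0.6037 m, u=1.3175 2.4372 -2.2773 N·m.
t=0.2800 s (step 28): ang=-1.4150 -1.5955 1.4116 rad, dq=-0.6487 -1.2546 4.6312 rad/s, tip=0.3035 0.1142 0.5483 m, u=1.4710 2.5996 -2.5881 N·m.
t=0.3200 s (step 32): ang=-1.4234 -1.6391 1.5888 rad, dq=0.2255 -0.9464 4.2188 rad/s, tip=0.3049 0.1153 0.4942 m, u=1.6951 2.6260 -2.7832 N·m.
t=0.3600 s (step 36): ang=-1.3972 -1.6729 1.7480 rad, dq=1.0779 -0.7680 3.7295 rad/s, tip=0.3053 0.1165 0.4423 m, u=1.8942 2.6235 -2.8287 N·m.
t=0.4000 s (step 40): ang=-1.3378 -1.7025 1.8860 rad, dq=1.8809 -0.7365 3.1579 rad/s, tip=0.3053 0.1176 0.3934 m, u=1.8966 2.7076 -2.7154 N·m.
t=0.4400 s (step 44): ang=-1.2483 -1.7339 1.9997 rad, dq=2.5681 -0.8585 2.5109 rad/s, tip=0.3055 0.1190 0.3474 m, u=1.4864 3.0136 -2.4588 N·m.
t=0.4800 s (step 48): ang=-1.1351 -1.7729 2.0863 rad, dq=3.0496 -1.1141 1.8137 rad/s, tip=0.3065 0.1215 0.3039 m, u=0.5049 3.6403 -2.0967 N·m.
t=0.5200 s (step 52): ang=-1.0083 -1.8241 2.1448 rad, dq=3.2451 -1.4509 1.1096 rad/s, tip=0.3083 0.1261 0.2620 m, u=-0.9813 4.5660 -1.6825 N·m.
t=0.5600 s (step 56): ang=-0.8798 -1.8891 2.1758 rad, dq=3.1335 -1.7917 0.4536 rad/s, tip=0.3097 0.1334 0.2215 m, u=-2.6286 5.6286 -1.2721 N·m.
t=0.6000 s (step 60): ang=-0.7610 -1.9664 2.1826 rad, dq=2.7790 -2.0550 -0.0959 rad/s, tip=0.3099 0.1432 0.1826 m, u=-4.0010 6.6122 -0.9111 N·m.
t=0.6400 s (step 64): ang=-0.6593 -2.0517 2.1702 rad, dq=2.2988 -2.1883 -0.5012 rad/s, tip=0.3080 0.1544 0.1458 m, u=-4.8346 7.3581 -0.6148 N·m.
t=0.6800 s (step 68): ang=-0.5773 -2.1395 2.1444 rad, dq=1.8035 -2.1844 -0.7728 rad/s, tip=0.3042 0.1657 0.1120 m, u=-5.1293 7.8095 -0.3466 N·m.
t=0.7200 s (step 72): ang=-0.5142 -2.2249 2.1101 rad, dq=1.3641 -2.0666 -0.9261 rad/s, tip=0.2991 0.1762 0.0813 m, u=-5.0390 7.9835 -0.0965 N·m.
t=0.7600 s (step 76): ang=-0.4670 -2.3038 2.0715 rad, dq=1.0101 -1.8739 -0.9916 rad/s, tip=0.2934 0.1852 0.0541 m, u=-4.7411 7.9369 0.1428 N·m.
t=0.8000 s (step 80): ang=-0.4322 -2.3743 2.0315 rad, dq=0.7434 -1.6443 -1.0002 rad/s, tip=0.2877 0.1927 0.0301 m, u=-4.3691 7.7387 0.3712 N·m.
t=0.8400 s (step 84): ang=-0.4065 -2.4353 1.9919 rad, dq=0.5527 -1.4068 -0.9763 rad/s, tip=0.2826 0.1986 0.0092 m, u=-4.0014 7.4533 0.5843 N·m.
t=0.8800 s (step 88): ang=-0.3872 -2.4870 1.9537 rad, dq=0.4218 -1.1802 -0.9358 rad/s, tip=0.2783 0.2032 -0.0089 m, u=-3.6745 7.1320 0.7771 N·m.
t=0.9200 s (step 92): ang=-0.3721 -2.5300 1.9172 rad, dq=0.3348 -0.9748 -0.8882 rad/s, tip=0.2749 0.2068 -0.0246 m, u=-3.4003 6.8103 0.9465 N·m.
t=0.9600 s (step 96): ang=-0.3600 -2.5653 1.8827 rad, dq=0.2781 -0.7951 -0.8383 rad/s, tip=0.2724 0.2095 -0.0382 m, u=-3.1781 6.5101 1.0915 N·m.
t=1.0000 s (step 100): ang=-0.3496 -2.5940 1.8501 rad, dq=0.2417 -0.6418 -0.7886 rad/s, tip=0.2708 0.2116 -0.0499 m, u=-3.0022 6.2424 1.2130 N·m.
t=1.0400 s (step 104): ang=-0.3404 -2.6170 1.8196 rad, dq=0.2181 -0.5132 -0.7404 rad/s, tip=0.2699 0.2133 -0.0602 m, u=-2.8654 6.0113 1.3134 N·m.
t=1.0800 s (step 108): ang=-0.3321 -2.6353 1.7909 rad, dq=0.2026 -0.4068 -0.6942 rad/s, tip=0.2697 0.2145 -0.0691 m, u=-2.7612 5.8163 1.3955 N·m.
t=1.1200 s (step 112): ang=-0.3242 -2.6498 1.7640 rad, dq=0.1919 -0.3197 -0.6504 rad/s, tip=0.2700 0.2155 -0.0770 m, u=-2.6834 5.6545 1.4620 N·m.
t=1.1600 s (step 116): ang=-0.3167 -2.6611 1.7388 rad, dq=0.1841 -0.2487 -0.6091 rad/s, tip=0.2706 0.2163 -0.0839 m, u=-2.6271 5.5220 1.5157 N·m.
t=1.2000 s (step 120): ang=-0.3094 -2.6699 1.7153 rad, dq=0.1779 -0.1912 -0.5702 rad/s, tip=0.2716 0.2169 -0.0900 m, u=-2.5879 5.4146 1.5591 N·m.
t=1.2400 s (step 124): ang=-0.3024 -2.6766 1.6932 rad, dq=0.1726 -0.1448 -0.5337 rad/s, tip=0.2727 0.2174 -0.0955 m, u=-2.5624 5.3284 1.5940 N·m.
t=1.2800 s (step 128): ang=-0.2956 -2.6816 1.6725 rad, dq=0.1677 -0.1075 -0.4997 rad/s, tip=0.2741 0.2178 -0.1003 m, u=-2.5477 5.2596 1.6221 N·m.
t=1.3200 s (step 132): ang=-0.2890 -2.6853 1.6532 rad, dq=0.1630 -0.0776 -0.4678 rad/s, tip=0.2755 0.2182 -0.1047 m, u=-2.5415 5.2051 1.6448 N·m.
t=1.3600 s (step 136): ang=-0.2826 -2.6879 1.6351 rad, dq=0.1583 -0.0537 -0.4381 rad/s, tip=0.2770 0.2185 -0.1086 m, u=-2.5417 5.1622 1.6633 N·m.
t=1.4000 s (step 140): ang=-0.2763 -2.6896 1.6181 rad, dq=0.1535 -0.0348 -0.4104 rad/s, tip=0.2785 0.2188 -0.1122 m, u=-2.5468 5.1292 1.6783 N·m.
t=1.4400 s (step 144): ang=-0.2703 -2.6907 1.6022 rad, dq=0.1482 -0.0203 -0.3845 rad/s, tip=0.2800 0.2191 -0.1154 m, u=-2.5555 5.1058 1.6905 N·m.
t=1.4800 s (step 148): ang=-0.2645 -2.6913 1.5874 rad, dq=0.1422 -0.0098 -0.3603 rad/s, tip=0.2815 0.2193 -0.1183 m, u=-2.5665 5.0924 1.7006 N·m.
t=1.5200 s (step 152): ang=-0.2589 -2.6916 1.5734 rad, dq=0.1357 -0.0026 -0.3377 rad/s, tip=0.2830 0.2195 -0.1211 m, u=-2.5793 5.0875 1.7090 N·m.
t=1.5600 s (step 156): ang=-0.2536 -2.6915 1.5603 rad, dq=0.1292 0.0026 -0.3166 rad/s, tip=0.2843 0.2197 -0.1235 m, u=-2.5933 5.0874 1.7161 N·m.
t=1.5700 s (step 157): ang=-0.2524 -2.6915 1.5572 rad, dq=0.1277 0.0037 -0.3115 rad/s, tip=0.2847 0.2198 -0.1241 m.
max |u| (N·m): 25.9316


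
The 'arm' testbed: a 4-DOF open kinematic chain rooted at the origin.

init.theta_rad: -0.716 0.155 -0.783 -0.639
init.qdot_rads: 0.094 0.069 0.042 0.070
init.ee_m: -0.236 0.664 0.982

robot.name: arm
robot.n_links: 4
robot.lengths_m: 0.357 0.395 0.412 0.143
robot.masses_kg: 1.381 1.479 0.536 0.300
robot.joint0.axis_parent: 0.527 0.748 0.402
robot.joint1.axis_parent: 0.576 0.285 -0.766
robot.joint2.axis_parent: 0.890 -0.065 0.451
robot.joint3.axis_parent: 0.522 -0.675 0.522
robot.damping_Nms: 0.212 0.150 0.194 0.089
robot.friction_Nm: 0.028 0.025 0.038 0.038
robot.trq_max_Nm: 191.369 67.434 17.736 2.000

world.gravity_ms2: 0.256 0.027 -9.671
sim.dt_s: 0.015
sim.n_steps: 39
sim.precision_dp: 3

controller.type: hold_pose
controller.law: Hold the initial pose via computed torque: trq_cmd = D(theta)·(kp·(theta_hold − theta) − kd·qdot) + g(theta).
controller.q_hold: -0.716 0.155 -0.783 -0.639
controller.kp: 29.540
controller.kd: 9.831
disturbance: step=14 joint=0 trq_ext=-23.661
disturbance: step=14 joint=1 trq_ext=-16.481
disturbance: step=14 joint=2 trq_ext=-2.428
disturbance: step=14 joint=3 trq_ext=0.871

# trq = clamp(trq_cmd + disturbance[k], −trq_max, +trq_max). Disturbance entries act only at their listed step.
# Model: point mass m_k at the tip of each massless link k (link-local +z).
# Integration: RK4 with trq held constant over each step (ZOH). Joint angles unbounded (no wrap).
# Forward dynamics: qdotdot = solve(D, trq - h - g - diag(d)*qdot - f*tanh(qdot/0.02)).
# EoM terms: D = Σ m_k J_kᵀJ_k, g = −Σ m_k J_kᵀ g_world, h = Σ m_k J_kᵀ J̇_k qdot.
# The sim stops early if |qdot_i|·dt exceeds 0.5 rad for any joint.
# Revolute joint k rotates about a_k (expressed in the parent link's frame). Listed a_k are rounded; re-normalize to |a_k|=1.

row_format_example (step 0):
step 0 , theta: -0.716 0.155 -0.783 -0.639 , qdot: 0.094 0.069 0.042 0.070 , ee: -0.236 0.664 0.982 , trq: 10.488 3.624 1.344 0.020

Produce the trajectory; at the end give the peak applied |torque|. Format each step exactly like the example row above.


step 1 , theta: -0.715 0.156 -0.782 -0.639 , qdot: 0.079 0.061 0.030 0.064 , ee: -0.236 0.662 0.983 , trq: 10.670 3.719 1.363 0.018
step 2 , theta: -0.714 0.157 -0.782 -0.639 , qdot: 0.066 0.053 0.020 0.058 , ee: -0.236 0.661 0.984 , trq: 10.836 3.806 1.380 0.015
step 3 , theta: -0.713 0.157 -0.782 -0.638 , qdot: 0.054 0.045 0.013 0.053 , ee: -0.235 0.660 0.985 , trq: 10.989 3.886 1.394 0.012
step 4 , theta: -0.712 0.158 -0.781 -0.638 , qdot: 0.044 0.038 0.008 0.048 , ee: -0.235 0.659 0.986 , trq: 11.129 3.959 1.405 0.010
step 5 , theta: -0.711 0.158 -0.781 -0.639 , qdot: 0.036 0.032 0.004 0.044 , ee: -0.235 0.659 0.986 , trq: 11.257 4.025 1.415 0.008
step 6 , theta: -0.711 0.159 -0.781 -0.639 , qdot: 0.028 0.026 0.001 0.042 , ee: -0.234 0.658 0.987 , trq: 11.374 4.086 1.423 0.006
step 7 , theta: -0.710 0.159 -0.781 -0.639 , qdot: 0.021 0.021 -0.001 0.041 , ee: -0.234 0.658 0.987 , trq: 11.481 4.141 1.430 0.004
step 8 , theta: -0.710 0.159 -0.781 -0.639 , qdot: 0.015 0.017 -0.003 0.040 , ee: -0.234 0.657 0.987 , trq: 11.578 4.191 1.435 0.002
step 9 , theta: -0.710 0.159 -0.781 -0.639 , qdot: 0.010 0.013 -0.004 0.040 , ee: -0.234 0.657 0.987 , trq: 11.666 4.236 1.440 -0.000
step 10 , theta: -0.710 0.159 -0.781 -0.639 , qdot: 0.006 0.009 -0.005 0.040 , ee: -0.234 0.657 0.987 , trq: 11.746 4.276 1.444 -0.002
step 11 , theta: -0.710 0.160 -0.781 -0.639 , qdot: 0.002 0.006 -0.006 0.040 , ee: -0.234 0.657 0.988 , trq: 11.817 4.313 1.447 -0.003
step 12 , theta: -0.710 0.160 -0.781 -0.640 , qdot: -0.001 0.004 -0.006 0.041 , ee: -0.234 0.657 0.988 , trq: 11.881 4.346 1.450 -0.004
step 13 , theta: -0.710 0.159 -0.781 -0.640 , qdot: -0.004 0.002 -0.007 0.041 , ee: -0.234 0.657 0.987 , trq: 11.939 4.376 1.452 -0.006
step 14 , theta: -0.710 0.159 -0.781 -0.640 , qdot: -0.006 -0.000 -0.007 0.042 , ee: -0.234 0.657 0.987 , trq: -11.670 -12.079 -0.973 0.864
step 15 , theta: -0.710 0.156 -0.781 -0.636 , qdot: -0.004 -0.508 0.021 0.514 , ee: -0.235 0.660 0.986 , trq: 15.625 6.930 1.830 -0.130
step 16 , theta: -0.710 0.148 -0.780 -0.631 , qdot: -0.005 -0.448 0.034 0.141 , ee: -0.236 0.664 0.982 , trq: 15.323 6.725 1.810 -0.110
step 17 , theta: -0.710 0.142 -0.780 -0.630 , qdot: -0.010 -0.376 0.024 0.031 , ee: -0.237 0.668 0.980 , trq: 15.045 6.536 1.790 -0.097
step 18 , theta: -0.710 0.137 -0.780 -0.630 , qdot: -0.015 -0.303 0.005 0.072 , ee: -0.237 0.671 0.977 , trq: 14.788 6.362 1.768 -0.090
step 19 , theta: -0.710 0.133 -0.779 -0.630 , qdot: -0.018 -0.242 -0.004 0.077 , ee: -0.238 0.674 0.975 , trq: 14.551 6.201 1.745 -0.082
step 20 , theta: -0.711 0.130 -0.780 -0.629 , qdot: -0.020 -0.191 -0.009 0.072 , ee: -0.238 0.676 0.973 , trq: 14.333 6.053 1.721 -0.075
step 21 , theta: -0.711 0.127 -0.780 -0.629 , qdot: -0.021 -0.148 -0.012 0.066 , ee: -0.238 0.678 0.972 , trq: 14.133 5.917 1.698 -0.069
step 22 , theta: -0.711 0.125 -0.780 -0.629 , qdot: -0.021 -0.110 -0.013 0.059 , ee: -0.239 0.679 0.971 , trq: 13.950 5.791 1.676 -0.064
step 23 , theta: -0.712 0.123 -0.780 -0.629 , qdot: -0.021 -0.077 -0.014 0.054 , ee: -0.239 0.680 0.970 , trq: 13.782 5.676 1.655 -0.059
step 24 , theta: -0.712 0.122 -0.780 -0.629 , qdot: -0.021 -0.050 -0.014 0.050 , ee: -0.239 0.681 0.969 , trq: 13.629 5.571 1.636 -0.054
step 25 , theta: -0.712 0.122 -0.780 -0.629 , qdot: -0.020 -0.026 -0.013 0.046 , ee: -0.239 0.682 0.969 , trq: 13.489 5.475 1.618 -0.050
step 26 , theta: -0.712 0.121 -0.780 -0.629 , qdot: -0.019 -0.006 -0.012 0.041 , ee: -0.239 0.682 0.969 , trq: 13.362 5.387 1.602 -0.046
step 27 , theta: -0.713 0.121 -0.780 -0.629 , qdot: -0.017 0.008 -0.011 0.034 , ee: -0.240 0.682 0.968 , trq: 13.246 5.310 1.588 -0.043
step 28 , theta: -0.713 0.122 -0.780 -0.630 , qdot: -0.015 0.020 -0.008 0.028 , ee: -0.240 0.682 0.968 , trq: 13.142 5.240 1.575 -0.040
step 29 , theta: -0.713 0.122 -0.780 -0.630 , qdot: -0.012 0.029 -0.006 0.024 , ee: -0.240 0.682 0.968 , trq: 13.047 5.178 1.563 -0.038
step 30 , theta: -0.713 0.122 -0.780 -0.630 , qdot: -0.010 0.036 -0.005 0.022 , ee: -0.240 0.682 0.968 , trq: 12.962 5.123 1.553 -0.035
step 31 , theta: -0.713 0.123 -0.780 -0.631 , qdot: -0.008 0.042 -0.004 0.022 , ee: -0.240 0.682 0.969 , trq: 12.885 5.072 1.545 -0.033
step 32 , theta: -0.713 0.123 -0.780 -0.631 , qdot: -0.006 0.047 -0.003 0.022 , ee: -0.240 0.682 0.969 , trq: 12.816 5.027 1.537 -0.032
step 33 , theta: -0.714 0.124 -0.780 -0.632 , qdot: -0.005 0.051 -0.002 0.022 , ee: -0.239 0.681 0.969 , trq: 12.754 4.985 1.530 -0.030
step 34 , theta: -0.714 0.125 -0.780 -0.632 , qdot: -0.004 0.054 -0.002 0.022 , ee: -0.239 0.681 0.970 , trq: 12.699 4.948 1.524 -0.028
step 35 , theta: -0.714 0.125 -0.780 -0.632 , qdot: -0.003 0.056 -0.002 0.022 , ee: -0.239 0.680 0.970 , trq: 12.649 4.914 1.518 -0.027
step 36 , theta: -0.714 0.126 -0.780 -0.633 , qdot: -0.002 0.058 -0.002 0.022 , ee: -0.239 0.680 0.970 , trq: 12.605 4.884 1.513 -0.026
step 37 , theta: -0.714 0.127 -0.780 -0.633 , qdot: -0.001 0.059 -0.002 0.023 , ee: -0.239 0.679 0.971 , trq: 12.566 4.856 1.509 -0.025
step 38 , theta: -0.714 0.128 -0.780 -0.634 , qdot: -0.001 0.060 -0.002 0.023 , ee: -0.239 0.679 0.971 , trq: 12.532 4.832 1.505 -0.024
step 39 , theta: -0.714 0.129 -0.780 -0.634 , qdot: -0.000 0.060 -0.002 0.023 , ee: -0.239 0.678 0.971
max |trq| (N·m): 15.625


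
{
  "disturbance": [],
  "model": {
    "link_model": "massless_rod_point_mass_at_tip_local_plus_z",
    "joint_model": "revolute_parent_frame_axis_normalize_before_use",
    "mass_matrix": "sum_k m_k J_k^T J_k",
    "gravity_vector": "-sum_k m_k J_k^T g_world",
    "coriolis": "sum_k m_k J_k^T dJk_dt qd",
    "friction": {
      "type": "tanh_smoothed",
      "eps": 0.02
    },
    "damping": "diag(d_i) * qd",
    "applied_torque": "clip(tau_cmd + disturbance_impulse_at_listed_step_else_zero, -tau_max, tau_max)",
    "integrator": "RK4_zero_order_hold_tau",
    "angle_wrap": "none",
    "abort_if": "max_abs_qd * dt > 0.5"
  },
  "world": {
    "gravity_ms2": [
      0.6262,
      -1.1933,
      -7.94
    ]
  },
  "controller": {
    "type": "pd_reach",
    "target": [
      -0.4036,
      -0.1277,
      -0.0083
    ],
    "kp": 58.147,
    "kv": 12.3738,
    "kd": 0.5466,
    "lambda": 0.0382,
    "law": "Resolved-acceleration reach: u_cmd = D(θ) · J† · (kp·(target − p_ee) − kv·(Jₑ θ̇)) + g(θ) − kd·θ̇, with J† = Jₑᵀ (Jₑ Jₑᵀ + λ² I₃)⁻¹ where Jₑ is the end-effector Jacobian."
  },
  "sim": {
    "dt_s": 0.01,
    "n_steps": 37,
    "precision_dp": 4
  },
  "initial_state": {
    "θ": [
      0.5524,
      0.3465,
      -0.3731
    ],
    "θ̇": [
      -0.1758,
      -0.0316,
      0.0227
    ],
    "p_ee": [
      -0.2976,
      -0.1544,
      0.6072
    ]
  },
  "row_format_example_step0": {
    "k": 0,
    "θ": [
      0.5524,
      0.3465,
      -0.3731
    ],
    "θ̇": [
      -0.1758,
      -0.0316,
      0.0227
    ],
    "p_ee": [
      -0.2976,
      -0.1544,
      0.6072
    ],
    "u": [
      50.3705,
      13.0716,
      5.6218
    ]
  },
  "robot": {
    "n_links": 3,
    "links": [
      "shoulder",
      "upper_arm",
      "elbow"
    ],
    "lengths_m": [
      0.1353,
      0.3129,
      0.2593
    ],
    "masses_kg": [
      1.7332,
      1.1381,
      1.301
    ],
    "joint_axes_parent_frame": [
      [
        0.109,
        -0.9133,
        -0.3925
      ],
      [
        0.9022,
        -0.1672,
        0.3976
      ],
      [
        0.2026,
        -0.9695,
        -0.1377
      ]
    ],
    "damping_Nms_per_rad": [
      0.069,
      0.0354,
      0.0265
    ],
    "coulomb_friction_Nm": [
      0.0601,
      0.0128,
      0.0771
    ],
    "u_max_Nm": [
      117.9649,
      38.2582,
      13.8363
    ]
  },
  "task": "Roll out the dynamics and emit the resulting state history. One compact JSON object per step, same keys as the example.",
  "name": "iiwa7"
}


{"k":1,"\u03b8":[0.5576,0.3495,-0.3894],"\u03b8\u0307":[1.2167,0.6382,-3.2514],"p_ee":[-0.2971,-0.1544,0.6063],"u":[43.4631,10.8521,6.4857]}
{"k":2,"\u03b8":[0.575,0.3585,-0.4324],"\u03b8\u0307":[2.2392,1.1576,-5.3272],"p_ee":[-0.298,-0.1545,0.6028],"u":[35.8068,8.6443,6.4495]}
{"k":3,"\u03b8":[0.601,0.3721,-0.4917],"\u03b8\u0307":[2.954,1.5703,-6.4912],"p_ee":[-0.3005,-0.1548,0.5967],"u":[27.9753,6.5198,5.8576]}
{"k":4,"\u03b8":[0.6329,0.3895,-0.5592],"\u03b8\u0307":[3.4248,1.9008,-6.9921],"p_ee":[-0.3047,-0.1551,0.5883],"u":[20.6196,4.5901,4.9676]}
{"k":5,"\u03b8":[0.6686,0.4098,-0.6295],"\u03b8\u0307":[3.7161,2.168,-7.0531],"p_ee":[-0.3104,-0.1554,0.5778],"u":[14.127,2.9229,3.9673]}
{"k":6,"\u03b8":[0.7066,0.4326,-0.699],"\u03b8\u0307":[3.8835,2.3865,-6.8502],"p_ee":[-0.3174,-0.1558,0.5657],"u":[8.599,1.5299,2.9772]}
{"k":7,"\u03b8":[0.7458,0.4573,-0.7658],"\u03b8\u0307":[3.9679,2.5671,-6.5043],"p_ee":[-0.3254,-0.1562,0.5522],"u":[3.9748,0.3887,2.0617]}
{"k":8,"\u03b8":[0.7857,0.4837,-0.8288],"\u03b8\u0307":[3.9972,2.7171,-6.0907],"p_ee":[-0.3343,-0.1567,0.5375],"u":[0.1348,-0.535,1.2484]}
{"k":9,"\u03b8":[0.8256,0.5115,-0.8875],"\u03b8\u0307":[3.9896,2.8409,-5.6537],"p_ee":[-0.3439,-0.1571,0.5221],"u":[-3.0463,-1.2765,0.5429]}
{"k":10,"\u03b8":[0.8653,0.5405,-0.9418],"\u03b8\u0307":[3.9569,2.9418,-5.2183],"p_ee":[-0.3538,-0.1575,0.5059],"u":[-5.68,-1.8674,-0.0598]}
{"k":11,"\u03b8":[0.9046,0.5703,-0.9919],"\u03b8\u0307":[3.9067,3.0217,-4.7981],"p_ee":[-0.3639,-0.1579,0.4893],"u":[-7.8594,-2.3347,-0.5694]}
{"k":12,"\u03b8":[0.9433,0.6008,-1.0379],"\u03b8\u0307":[3.8442,3.0825,-4.4003],"p_ee":[-0.374,-0.1583,0.4723],"u":[-9.6604,-2.7005,-0.9969]}
{"k":13,"\u03b8":[0.9814,0.6319,-1.08],"\u03b8\u0307":[3.7728,3.1256,-4.0286],"p_ee":[-0.3841,-0.1586,0.4551],"u":[-11.1445,-2.9829,-1.3532]}
{"k":14,"\u03b8":[1.0187,0.6633,-1.1185],"\u03b8\u0307":[3.695,3.1526,-3.6844],"p_ee":[-0.3939,-0.1589,0.4377],"u":[-12.3615,-3.1966,-1.6481]}
{"k":15,"\u03b8":[1.0553,0.6949,-1.1538],"\u03b8\u0307":[3.6126,3.1649,-3.3678],"p_ee":[-0.4034,-0.1591,0.4203],"u":[-13.352,-3.3534,-1.8901]}
{"k":16,"\u03b8":[1.091,0.7265,-1.186],"\u03b8\u0307":[3.5266,3.1639,-3.0782],"p_ee":[-0.4125,-0.1593,0.4029],"u":[-14.1495,-3.463,-2.0866]}
{"k":17,"\u03b8":[1.1258,0.7581,-1.2155],"\u03b8\u0307":[3.4381,3.1511,-2.8148],"p_ee":[-0.4212,-0.1595,0.3856],"u":[-14.7819,-3.5329,-2.2441]}
{"k":18,"\u03b8":[1.1597,0.7895,-1.2424],"\u03b8\u0307":[3.3477,3.1279,-2.5762],"p_ee":[-0.4294,-0.1596,0.3684],"u":[-15.2727,-3.5695,-2.368]}
{"k":19,"\u03b8":[1.1927,0.8206,-1.2671],"\u03b8\u0307":[3.256,3.0957,-2.3611],"p_ee":[-0.4371,-0.1597,0.3515],"u":[-15.6416,-3.578,-2.4628]}
{"k":20,"\u03b8":[1.2248,0.8514,-1.2897],"\u03b8\u0307":[3.1633,3.0557,-2.1679],"p_ee":[-0.4442,-0.1598,0.3348],"u":[-15.9055,-3.5626,-2.5326]}
{"k":21,"\u03b8":[1.256,0.8817,-1.3105],"\u03b8\u0307":[3.07,3.0092,-1.995],"p_ee":[-0.4507,-0.1598,0.3184],"u":[-16.0791,-3.5268,-2.5807]}
{"k":22,"\u03b8":[1.2862,0.9116,-1.3297],"\u03b8\u0307":[2.9764,2.9573,-1.841],"p_ee":[-0.4567,-0.1597,0.3023],"u":[-16.175,-3.4737,-2.61]}
{"k":23,"\u03b8":[1.3155,0.9409,-1.3474],"\u03b8\u0307":[2.8826,2.901,-1.7044],"p_ee":[-0.4621,-0.1597,0.2866],"u":[-16.2041,-3.406,-2.623]}
{"k":24,"\u03b8":[1.3439,0.9696,-1.3638],"\u03b8\u0307":[2.7889,2.8412,-1.5835],"p_ee":[-0.4669,-0.1596,0.2714],"u":[-16.176,-3.3259,-2.6221]}
{"k":25,"\u03b8":[1.3713,0.9977,-1.3791],"\u03b8\u0307":[2.6955,2.7788,-1.477],"p_ee":[-0.4712,-0.1594,0.2565],"u":[-16.0992,-3.2355,-2.6091]}
{"k":26,"\u03b8":[1.3978,1.0252,-1.3934],"\u03b8\u0307":[2.6026,2.7145,-1.3834],"p_ee":[-0.475,-0.1593,0.2422],"u":[-15.9811,-3.1366,-2.5858]}
{"k":27,"\u03b8":[1.4233,1.052,-1.4068],"\u03b8\u0307":[2.5102,2.649,-1.3016],"p_ee":[-0.4783,-0.1591,0.2283],"u":[-15.8282,-3.0308,-2.5538]}
{"k":28,"\u03b8":[1.448,1.0781,-1.4195],"\u03b8\u0307":[2.4186,2.5827,-1.2302],"p_ee":[-0.4811,-0.1589,0.2149],"u":[-15.6462,-2.9197,-2.5143]}
{"k":29,"\u03b8":[1.4717,1.1036,-1.4315],"\u03b8\u0307":[2.3278,2.5162,-1.1681],"p_ee":[-0.4835,-0.1586,0.202],"u":[-15.4402,-2.8047,-2.4687]}
{"k":30,"\u03b8":[1.4946,1.1285,-1.4429],"\u03b8\u0307":[2.2381,2.4498,-1.1142],"p_ee":[-0.4855,-0.1584,0.1896],"u":[-15.2148,-2.6868,-2.4181]}
{"k":31,"\u03b8":[1.5165,1.1527,-1.4538],"\u03b8\u0307":[2.1496,2.3839,-1.0675],"p_ee":[-0.487,-0.1581,0.1778],"u":[-14.9738,-2.5672,-2.3635]}
{"k":32,"\u03b8":[1.5376,1.1762,-1.4642],"\u03b8\u0307":[2.0624,2.3187,-1.0271],"p_ee":[-0.4882,-0.1578,0.1665],"u":[-14.7208,-2.4468,-2.3057]}
{"k":33,"\u03b8":[1.5578,1.199,-1.4743],"\u03b8\u0307":[1.9766,2.2545,-0.9922],"p_ee":[-0.4891,-0.1574,0.1556],"u":[-14.4587,-2.3266,-2.2455]}
{"k":34,"\u03b8":[1.5771,1.2213,-1.4841],"\u03b8\u0307":[1.8923,2.1914,-0.962],"p_ee":[-0.4896,-0.1571,0.1453],"u":[-14.1904,-2.2071,-2.1837]}
{"k":35,"\u03b8":[1.5956,1.2429,-1.4936],"\u03b8\u0307":[1.8097,2.1295,-0.9358],"p_ee":[-0.4899,-0.1567,0.1355],"u":[-13.9181,-2.0891,-2.1209]}
{"k":36,"\u03b8":[1.6133,1.2639,-1.5028],"\u03b8\u0307":[1.7288,2.0689,-0.913],"p_ee":[-0.49,-0.1564,0.1262],"u":[-13.6438,-1.973,-2.0576]}
{"k":37,"\u03b8":[1.6302,1.2843,-1.5119],"\u03b8\u0307":[1.6497,2.0096,-0.8931],"p_ee":[-0.4898,-0.156,0.1174]}


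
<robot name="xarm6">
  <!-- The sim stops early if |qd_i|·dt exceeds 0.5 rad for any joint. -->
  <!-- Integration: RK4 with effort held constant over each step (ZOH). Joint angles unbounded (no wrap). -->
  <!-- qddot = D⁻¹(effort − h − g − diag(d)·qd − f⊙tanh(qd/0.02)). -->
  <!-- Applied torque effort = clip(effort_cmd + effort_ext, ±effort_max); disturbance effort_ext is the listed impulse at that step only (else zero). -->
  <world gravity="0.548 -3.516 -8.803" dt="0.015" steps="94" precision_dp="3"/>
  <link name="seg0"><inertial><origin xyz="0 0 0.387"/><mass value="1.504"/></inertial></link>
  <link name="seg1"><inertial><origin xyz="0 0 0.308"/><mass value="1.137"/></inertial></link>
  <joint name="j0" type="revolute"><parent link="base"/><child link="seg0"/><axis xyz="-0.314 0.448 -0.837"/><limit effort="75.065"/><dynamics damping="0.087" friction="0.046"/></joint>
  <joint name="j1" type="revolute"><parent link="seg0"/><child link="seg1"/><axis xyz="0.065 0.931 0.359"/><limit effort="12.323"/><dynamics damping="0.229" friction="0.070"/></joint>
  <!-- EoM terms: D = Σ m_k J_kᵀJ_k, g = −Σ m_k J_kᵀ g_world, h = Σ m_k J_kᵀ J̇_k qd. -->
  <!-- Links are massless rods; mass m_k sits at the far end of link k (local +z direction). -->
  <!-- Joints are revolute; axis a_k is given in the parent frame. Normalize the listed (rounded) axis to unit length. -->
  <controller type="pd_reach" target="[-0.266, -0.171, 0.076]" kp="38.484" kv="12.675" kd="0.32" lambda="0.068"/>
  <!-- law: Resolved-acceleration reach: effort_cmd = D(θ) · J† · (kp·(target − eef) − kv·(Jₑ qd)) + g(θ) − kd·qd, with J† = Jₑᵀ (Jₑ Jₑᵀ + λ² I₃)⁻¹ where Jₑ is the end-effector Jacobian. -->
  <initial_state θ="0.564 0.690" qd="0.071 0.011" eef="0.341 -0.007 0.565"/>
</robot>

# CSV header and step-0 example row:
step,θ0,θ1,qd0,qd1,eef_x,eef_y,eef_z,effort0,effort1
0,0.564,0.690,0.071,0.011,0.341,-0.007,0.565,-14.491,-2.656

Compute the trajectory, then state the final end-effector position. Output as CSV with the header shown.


step,θ0,θ1,qd0,qd1,eef_x,eef_y,eef_z,effort0,effort1
1,0.549,0.706,-1.980,2.012,0.340,-0.007,0.564,-12.206,-3.133
2,0.509,0.745,-3.382,3.203,0.336,-0.005,0.561,-9.772,-3.191
3,0.452,0.797,-4.233,3.783,0.331,-0.002,0.558,-7.426,-3.028
4,0.385,0.855,-4.650,3.944,0.324,0.003,0.554,-5.436,-2.783
5,0.315,0.914,-4.769,3.861,0.315,0.009,0.550,-3.924,-2.536
6,0.244,0.970,-4.713,3.666,0.306,0.016,0.547,-2.859,-2.321
7,0.174,1.024,-4.571,3.438,0.296,0.023,0.544,-2.136,-2.144
8,0.107,1.073,-4.395,3.219,0.285,0.030,0.541,-1.648,-2.001
9,0.042,1.120,-4.216,3.025,0.274,0.038,0.538,-1.311,-1.883
10,-0.020,1.164,-4.047,2.860,0.262,0.045,0.535,-1.067,-1.784
11,-0.079,1.206,-3.895,2.724,0.251,0.052,0.533,-0.877,-1.700
12,-0.137,1.246,-3.760,2.612,0.238,0.058,0.530,-0.718,-1.627
13,-0.192,1.285,-3.643,2.521,0.226,0.064,0.528,-0.572,-1.563
14,-0.246,1.322,-3.541,2.447,0.214,0.070,0.525,-0.433,-1.507
15,-0.298,1.358,-3.452,2.388,0.201,0.075,0.523,-0.293,-1.458
16,-0.350,1.394,-3.375,2.340,0.188,0.080,0.520,-0.149,-1.415
17,-0.400,1.428,-3.307,2.301,0.175,0.085,0.517,-0.001,-1.377
18,-0.449,1.463,-3.248,2.269,0.162,0.089,0.514,0.152,-1.347
19,-0.497,1.496,-3.195,2.242,0.148,0.093,0.510,0.311,-1.322
20,-0.545,1.530,-3.147,2.220,0.134,0.096,0.507,0.476,-1.303
21,-0.591,1.563,-3.103,2.201,0.121,0.099,0.503,0.645,-1.291
22,-0.638,1.596,-3.062,2.184,0.107,0.101,0.499,0.819,-1.285
23,-0.683,1.629,-3.024,2.168,0.093,0.103,0.494,0.997,-1.286
24,-0.728,1.661,-2.988,2.153,0.078,0.104,0.490,1.177,-1.294
25,-0.773,1.693,-2.952,2.139,0.064,0.105,0.485,1.360,-1.308
26,-0.817,1.725,-2.918,2.124,0.050,0.105,0.479,1.544,-1.329
27,-0.860,1.757,-2.884,2.109,0.036,0.105,0.474,1.730,-1.356
28,-0.903,1.788,-2.850,2.092,0.022,0.104,0.468,1.915,-1.389
29,-0.946,1.820,-2.816,2.074,0.008,0.103,0.462,2.100,-1.427
30,-0.988,1.851,-2.782,2.055,-0.006,0.101,0.456,2.284,-1.472
31,-1.029,1.881,-2.747,2.034,-0.020,0.099,0.449,2.466,-1.521
32,-1.070,1.912,-2.711,2.011,-0.033,0.096,0.442,2.645,-1.575
33,-1.111,1.941,-2.674,1.985,-0.047,0.092,0.435,2.820,-1.634
34,-1.150,1.971,-2.636,1.958,-0.059,0.088,0.428,2.992,-1.695
35,-1.190,2.000,-2.597,1.929,-0.072,0.084,0.420,3.158,-1.760
36,-1.228,2.029,-2.556,1.897,-0.084,0.079,0.413,3.320,-1.828
37,-1.266,2.057,-2.515,1.863,-0.096,0.074,0.405,3.475,-1.897
38,-1.304,2.085,-2.472,1.827,-0.107,0.069,0.396,3.623,-1.968
39,-1.340,2.112,-2.427,1.789,-0.117,0.063,0.388,3.765,-2.039
40,-1.376,2.138,-2.382,1.749,-0.128,0.057,0.380,3.899,-2.110
41,-1.412,2.164,-2.335,1.708,-0.137,0.050,0.371,4.025,-2.181
42,-1.446,2.190,-2.286,1.665,-0.146,0.044,0.363,4.142,-2.252
43,-1.480,2.214,-2.236,1.621,-0.155,0.037,0.354,4.251,-2.320
44,-1.513,2.238,-2.185,1.576,-0.163,0.030,0.346,4.351,-2.387
45,-1.546,2.261,-2.132,1.530,-0.170,0.023,0.337,4.443,-2.452
46,-1.577,2.284,-2.078,1.484,-0.177,0.016,0.329,4.525,-2.514
47,-1.608,2.306,-2.023,1.437,-0.183,0.009,0.320,4.598,-2.573
48,-1.638,2.327,-1.967,1.389,-0.189,0.001,0.312,4.663,-2.630
49,-1.667,2.348,-1.910,1.342,-0.194,-0.006,0.304,4.719,-2.683
50,-1.695,2.367,-1.853,1.295,-0.199,-0.013,0.295,4.767,-2.732
51,-1.723,2.386,-1.794,1.249,-0.203,-0.020,0.287,4.807,-2.778
52,-1.749,2.405,-1.735,1.203,-0.207,-0.026,0.280,4.839,-2.821
53,-1.775,2.423,-1.676,1.157,-0.210,-0.033,0.272,4.864,-2.860
54,-1.799,2.440,-1.616,1.113,-0.213,-0.039,0.265,4.881,-2.895
55,-1.823,2.456,-1.556,1.069,-0.215,-0.046,0.257,4.893,-2.928
56,-1.846,2.472,-1.497,1.027,-0.217,-0.052,0.250,4.898,-2.956
57,-1.868,2.487,-1.437,0.985,-0.219,-0.058,0.243,4.898,-2.982
58,-1.889,2.501,-1.378,0.945,-0.221,-0.063,0.237,4.893,-3.004
59,-1.910,2.515,-1.320,0.906,-0.222,-0.069,0.230,4.884,-3.024
60,-1.929,2.528,-1.262,0.869,-0.223,-0.074,0.224,4.870,-3.040
61,-1.947,2.541,-1.205,0.832,-0.224,-0.079,0.218,4.853,-3.054
62,-1.965,2.553,-1.149,0.797,-0.225,-0.084,0.212,4.833,-3.066
63,-1.982,2.565,-1.095,0.763,-0.225,-0.088,0.207,4.810,-3.075
64,-1.998,2.576,-1.041,0.731,-0.225,-0.093,0.202,4.785,-3.083
65,-2.013,2.587,-0.989,0.700,-0.225,-0.097,0.197,4.758,-3.088
66,-2.028,2.597,-0.938,0.670,-0.225,-0.101,0.192,4.730,-3.092
67,-2.041,2.607,-0.889,0.641,-0.225,-0.104,0.187,4.700,-3.095
68,-2.054,2.616,-0.841,0.613,-0.225,-0.108,0.183,4.669,-3.096
69,-2.067,2.625,-0.794,0.587,-0.225,-0.111,0.179,4.638,-3.095
70,-2.078,2.634,-0.750,0.562,-0.224,-0.114,0.174,4.607,-3.094
71,-2.089,2.642,-0.707,0.538,-0.224,-0.117,0.171,4.575,-3.092
72,-2.099,2.650,-0.665,0.515,-0.224,-0.120,0.167,4.543,-3.089
73,-2.109,2.658,-0.625,0.493,-0.223,-0.123,0.163,4.512,-3.085
74,-2.118,2.665,-0.587,0.472,-0.223,-0.125,0.160,4.481,-3.081
75,-2.127,2.672,-0.551,0.452,-0.222,-0.127,0.157,4.451,-3.077
76,-2.135,2.679,-0.516,0.433,-0.222,-0.129,0.154,4.421,-3.072
77,-2.142,2.685,-0.483,0.415,-0.221,-0.131,0.151,4.392,-3.067
78,-2.149,2.691,-0.451,0.397,-0.220,-0.133,0.148,4.364,-3.061
79,-2.156,2.697,-0.421,0.381,-0.220,-0.135,0.146,4.336,-3.056
80,-2.162,2.702,-0.392,0.365,-0.219,-0.137,0.143,4.310,-3.050
81,-2.167,2.708,-0.365,0.350,-0.219,-0.138,0.141,4.284,-3.045
82,-2.173,2.713,-0.339,0.336,-0.218,-0.140,0.139,4.260,-3.039
83,-2.178,2.718,-0.315,0.322,-0.218,-0.141,0.137,4.236,-3.034
84,-2.182,2.723,-0.292,0.309,-0.217,-0.142,0.135,4.214,-3.028
85,-2.186,2.727,-0.270,0.297,-0.217,-0.143,0.133,4.192,-3.023
86,-2.190,2.731,-0.249,0.285,-0.216,-0.144,0.131,4.171,-3.018
87,-2.194,2.736,-0.230,0.274,-0.216,-0.145,0.130,4.152,-3.013
88,-2.197,2.740,-0.212,0.263,-0.216,-0.146,0.128,4.133,-3.008
89,-2.200,2.744,-0.194,0.253,-0.215,-0.147,0.127,4.116,-3.003
90,-2.203,2.747,-0.178,0.243,-0.215,-0.148,0.125,4.099,-2.999
91,-2.206,2.751,-0.163,0.234,-0.214,-0.149,0.124,4.083,-2.995
92,-2.208,2.754,-0.149,0.225,-0.214,-0.149,0.122,4.068,-2.991
93,-2.210,2.758,-0.135,0.217,-0.214,-0.150,0.121,4.054,-2.987
94,-2.212,2.761,-0.123,0.209,-0.213,-0.150,0.120,,
# final eef position (m): -0.213 -0.150 0.120
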